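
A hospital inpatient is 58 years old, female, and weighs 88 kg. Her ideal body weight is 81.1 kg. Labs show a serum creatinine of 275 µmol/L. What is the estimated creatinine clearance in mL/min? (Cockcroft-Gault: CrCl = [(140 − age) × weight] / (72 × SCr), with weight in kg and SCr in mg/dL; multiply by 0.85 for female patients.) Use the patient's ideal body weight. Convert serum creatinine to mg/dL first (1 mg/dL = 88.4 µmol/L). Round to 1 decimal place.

SCr = 275 / 88.4 = 3.111 mg/dL
CrCl = (140 − 58) × 81.1 / (72 × 3.111) × 0.85 = 6650.2 / 223.99 × 0.85 ≈ 25.2 mL/min

25.2 mL/min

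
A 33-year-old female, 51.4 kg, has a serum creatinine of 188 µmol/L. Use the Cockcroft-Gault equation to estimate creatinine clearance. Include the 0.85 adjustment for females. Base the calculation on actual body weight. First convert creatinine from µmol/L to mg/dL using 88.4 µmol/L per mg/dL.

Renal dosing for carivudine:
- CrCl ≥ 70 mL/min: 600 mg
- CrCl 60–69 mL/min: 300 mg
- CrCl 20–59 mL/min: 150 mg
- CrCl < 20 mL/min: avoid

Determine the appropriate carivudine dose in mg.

SCr = 188 / 88.4 = 2.127 mg/dL
CrCl = (140 − 33) × 51.4 / (72 × 2.127) × 0.85 = 5499.8 / 153.14 × 0.85 ≈ 30.5 mL/min
CrCl ≈ 31 mL/min → bracket 20–59 mL/min.
Dose for this bracket: 150 mg.

150 mg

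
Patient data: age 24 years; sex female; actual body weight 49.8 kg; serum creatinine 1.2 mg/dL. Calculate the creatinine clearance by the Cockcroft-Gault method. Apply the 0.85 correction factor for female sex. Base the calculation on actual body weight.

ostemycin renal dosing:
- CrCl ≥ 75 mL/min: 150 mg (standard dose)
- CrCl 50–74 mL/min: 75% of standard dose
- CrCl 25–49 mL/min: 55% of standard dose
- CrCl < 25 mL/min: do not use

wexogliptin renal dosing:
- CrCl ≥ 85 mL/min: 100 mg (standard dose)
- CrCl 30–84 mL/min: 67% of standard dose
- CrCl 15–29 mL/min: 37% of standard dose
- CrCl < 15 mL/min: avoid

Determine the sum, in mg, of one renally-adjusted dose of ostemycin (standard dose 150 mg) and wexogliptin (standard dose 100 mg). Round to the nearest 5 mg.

CrCl = (140 − 24) × 49.8 / (72 × 1.2) × 0.85 = 5776.8 / 86.40 × 0.85 ≈ 56.8 mL/min
CrCl ≈ 57 mL/min.
ostemycin: 50–74 mL/min → 75% of 150 mg = 112.5 mg.
wexogliptin: 30–84 mL/min → 67% of 100 mg = 67 mg.
Total = 112.5 + 67 = 179.5 mg.

180 mg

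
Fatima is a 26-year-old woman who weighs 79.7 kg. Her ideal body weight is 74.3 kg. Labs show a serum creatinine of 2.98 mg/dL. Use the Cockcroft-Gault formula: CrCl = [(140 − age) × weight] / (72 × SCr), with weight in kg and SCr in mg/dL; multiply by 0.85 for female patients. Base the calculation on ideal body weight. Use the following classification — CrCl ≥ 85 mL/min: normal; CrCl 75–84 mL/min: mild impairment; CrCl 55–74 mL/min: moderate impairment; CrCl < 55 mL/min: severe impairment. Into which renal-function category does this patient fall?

CrCl = (140 − 26) × 74.3 / (72 × 2.98) × 0.85 = 8470.2 / 214.56 × 0.85 ≈ 33.6 mL/min
34 mL/min falls in the 'severe impairment' range.

severe impairment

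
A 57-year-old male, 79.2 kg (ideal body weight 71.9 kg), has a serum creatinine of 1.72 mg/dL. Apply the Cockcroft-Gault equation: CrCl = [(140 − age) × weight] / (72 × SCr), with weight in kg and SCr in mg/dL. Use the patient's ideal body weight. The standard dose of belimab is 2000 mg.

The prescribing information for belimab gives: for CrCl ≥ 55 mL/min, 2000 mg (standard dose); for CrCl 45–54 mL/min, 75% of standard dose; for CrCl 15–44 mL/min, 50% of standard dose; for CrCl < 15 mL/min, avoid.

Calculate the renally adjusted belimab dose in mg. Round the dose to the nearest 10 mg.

CrCl = (140 − 57) × 71.9 / (72 × 1.72) = 5967.7 / 123.84 ≈ 48.2 mL/min
CrCl ≈ 48 mL/min → bracket 45–54 mL/min.
75% of 2000 mg = 1500 mg

1500 mg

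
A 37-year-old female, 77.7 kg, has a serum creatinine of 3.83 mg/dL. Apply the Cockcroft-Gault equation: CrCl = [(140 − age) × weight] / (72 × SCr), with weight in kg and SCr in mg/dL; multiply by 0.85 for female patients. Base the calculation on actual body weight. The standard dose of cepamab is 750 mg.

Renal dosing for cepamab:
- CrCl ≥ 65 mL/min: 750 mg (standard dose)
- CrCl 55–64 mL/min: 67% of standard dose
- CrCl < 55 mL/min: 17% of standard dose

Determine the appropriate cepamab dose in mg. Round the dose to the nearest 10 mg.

130 mg

CrCl = (140 − 37) × 77.7 / (72 × 3.83) × 0.85 = 8003.1 / 275.76 × 0.85 ≈ 24.7 mL/min
CrCl ≈ 25 mL/min → bracket < 55 mL/min.
17% of 750 mg = 127.5 mg → 130 mg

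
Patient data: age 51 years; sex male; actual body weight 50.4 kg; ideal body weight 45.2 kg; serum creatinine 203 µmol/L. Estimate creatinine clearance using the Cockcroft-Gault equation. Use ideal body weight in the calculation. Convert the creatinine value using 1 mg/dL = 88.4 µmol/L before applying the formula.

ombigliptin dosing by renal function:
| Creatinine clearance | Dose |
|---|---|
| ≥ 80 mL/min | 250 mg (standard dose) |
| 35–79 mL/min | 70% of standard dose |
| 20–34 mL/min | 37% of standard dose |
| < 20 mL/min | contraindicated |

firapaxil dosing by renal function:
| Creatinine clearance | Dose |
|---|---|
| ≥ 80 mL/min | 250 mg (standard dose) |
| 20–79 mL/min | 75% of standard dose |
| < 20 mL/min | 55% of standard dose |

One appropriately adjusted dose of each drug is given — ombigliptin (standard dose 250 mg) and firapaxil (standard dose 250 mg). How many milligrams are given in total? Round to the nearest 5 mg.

SCr = 203 / 88.4 = 2.296 mg/dL
CrCl = (140 − 51) × 45.2 / (72 × 2.296) = 4022.8 / 165.31 ≈ 24.3 mL/min
CrCl ≈ 24 mL/min.
ombigliptin: 20–34 mL/min → 37% of 250 mg = 92.5 mg.
firapaxil: 20–79 mL/min → 75% of 250 mg = 187.5 mg.
Total = 92.5 + 187.5 = 280 mg.

280 mg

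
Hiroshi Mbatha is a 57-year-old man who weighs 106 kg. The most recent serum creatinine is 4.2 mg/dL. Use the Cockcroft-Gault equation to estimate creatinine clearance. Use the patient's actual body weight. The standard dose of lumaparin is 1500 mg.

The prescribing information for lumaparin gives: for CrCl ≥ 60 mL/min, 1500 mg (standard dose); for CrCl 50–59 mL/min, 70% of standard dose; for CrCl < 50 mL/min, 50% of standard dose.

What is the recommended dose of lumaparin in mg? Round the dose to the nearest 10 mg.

CrCl = (140 − 57) × 106 / (72 × 4.2) = 8798.0 / 302.40 ≈ 29.1 mL/min
CrCl ≈ 29 mL/min → bracket < 50 mL/min.
50% of 1500 mg = 750 mg

750 mg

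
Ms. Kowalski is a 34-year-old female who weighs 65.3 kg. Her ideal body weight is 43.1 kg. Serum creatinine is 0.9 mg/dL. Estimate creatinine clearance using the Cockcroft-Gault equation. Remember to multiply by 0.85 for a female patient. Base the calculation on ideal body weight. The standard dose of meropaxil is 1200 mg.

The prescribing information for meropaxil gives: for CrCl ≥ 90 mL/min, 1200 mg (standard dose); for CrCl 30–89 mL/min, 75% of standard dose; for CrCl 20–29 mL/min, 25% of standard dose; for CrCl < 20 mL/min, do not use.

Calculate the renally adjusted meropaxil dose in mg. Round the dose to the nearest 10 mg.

900 mg

CrCl = (140 − 34) × 43.1 / (72 × 0.9) × 0.85 = 4568.6 / 64.80 × 0.85 ≈ 59.9 mL/min
CrCl ≈ 60 mL/min → bracket 30–89 mL/min.
75% of 1200 mg = 900 mg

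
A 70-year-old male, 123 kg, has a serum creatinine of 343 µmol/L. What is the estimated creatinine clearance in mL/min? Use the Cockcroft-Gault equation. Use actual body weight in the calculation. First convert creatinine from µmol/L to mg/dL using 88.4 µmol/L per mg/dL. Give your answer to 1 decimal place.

SCr = 343 / 88.4 = 3.88 mg/dL
CrCl = (140 − 70) × 123 / (72 × 3.88) = 8610.0 / 279.36 ≈ 30.8 mL/min

30.8 mL/min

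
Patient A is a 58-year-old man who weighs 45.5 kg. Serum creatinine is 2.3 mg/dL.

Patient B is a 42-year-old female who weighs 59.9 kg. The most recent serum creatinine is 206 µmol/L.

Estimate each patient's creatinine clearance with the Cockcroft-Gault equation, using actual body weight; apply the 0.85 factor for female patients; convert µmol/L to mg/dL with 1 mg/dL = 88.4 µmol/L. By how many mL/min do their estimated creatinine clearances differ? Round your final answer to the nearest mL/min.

Patient A: CrCl = (140 − 58) × 45.5 / (72 × 2.3) = 3731.0 / 165.60 ≈ 22.5 mL/min
Patient B: SCr = 206 / 88.4 = 2.33 mg/dL
Patient B: CrCl = (140 − 42) × 59.9 / (72 × 2.33) × 0.85 = 5870.2 / 167.76 × 0.85 ≈ 29.7 mL/min
|22.5 − 29.7| = 7.2 mL/min

7 mL/min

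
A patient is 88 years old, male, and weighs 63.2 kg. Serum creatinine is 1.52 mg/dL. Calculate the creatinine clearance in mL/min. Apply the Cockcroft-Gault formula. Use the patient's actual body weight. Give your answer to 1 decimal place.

CrCl = (140 − 88) × 63.2 / (72 × 1.52) = 3286.4 / 109.44 ≈ 30.0 mL/min

30.0 mL/min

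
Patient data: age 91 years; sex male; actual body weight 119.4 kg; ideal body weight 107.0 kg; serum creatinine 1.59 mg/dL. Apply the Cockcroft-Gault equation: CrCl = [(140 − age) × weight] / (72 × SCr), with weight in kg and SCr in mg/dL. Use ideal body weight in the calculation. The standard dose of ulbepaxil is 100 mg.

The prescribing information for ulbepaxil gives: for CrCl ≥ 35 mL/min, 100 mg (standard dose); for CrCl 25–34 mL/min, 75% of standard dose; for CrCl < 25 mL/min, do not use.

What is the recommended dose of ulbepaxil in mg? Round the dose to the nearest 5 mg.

CrCl = (140 − 91) × 107 / (72 × 1.59) = 5243.0 / 114.48 ≈ 45.8 mL/min
CrCl ≈ 46 mL/min → bracket ≥ 35 mL/min.
100% of 100 mg = 100 mg

100 mg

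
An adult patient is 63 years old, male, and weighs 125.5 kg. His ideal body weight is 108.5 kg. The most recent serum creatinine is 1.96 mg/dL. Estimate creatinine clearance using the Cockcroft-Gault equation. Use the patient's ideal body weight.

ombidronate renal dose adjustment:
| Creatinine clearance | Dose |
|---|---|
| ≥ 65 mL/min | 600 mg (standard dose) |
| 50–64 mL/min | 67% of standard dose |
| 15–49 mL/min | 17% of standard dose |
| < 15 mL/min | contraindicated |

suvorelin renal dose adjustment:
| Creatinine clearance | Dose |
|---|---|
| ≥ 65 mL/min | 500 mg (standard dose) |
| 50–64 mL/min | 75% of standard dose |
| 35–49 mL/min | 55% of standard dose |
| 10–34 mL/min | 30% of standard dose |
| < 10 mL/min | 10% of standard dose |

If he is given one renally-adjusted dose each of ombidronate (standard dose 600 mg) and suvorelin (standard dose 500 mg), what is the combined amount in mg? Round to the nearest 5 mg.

CrCl = (140 − 63) × 108.5 / (72 × 1.96) = 8354.5 / 141.12 ≈ 59.2 mL/min
CrCl ≈ 59 mL/min.
ombidronate: 50–64 mL/min → 67% of 600 mg = 402 mg.
suvorelin: 50–64 mL/min → 75% of 500 mg = 375 mg.
Total = 402 + 375 = 777 mg.

775 mg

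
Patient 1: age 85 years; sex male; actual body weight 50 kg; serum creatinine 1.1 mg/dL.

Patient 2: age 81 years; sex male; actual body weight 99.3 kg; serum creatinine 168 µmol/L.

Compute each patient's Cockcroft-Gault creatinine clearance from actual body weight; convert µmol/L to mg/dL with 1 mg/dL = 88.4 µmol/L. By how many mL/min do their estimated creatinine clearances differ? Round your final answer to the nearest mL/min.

Patient 1: CrCl = (140 − 85) × 50 / (72 × 1.1) = 2750.0 / 79.20 ≈ 34.7 mL/min
Patient 2: SCr = 168 / 88.4 = 1.9 mg/dL
Patient 2: CrCl = (140 − 81) × 99.3 / (72 × 1.9) = 5858.7 / 136.80 ≈ 42.8 mL/min
|34.7 − 42.8| = 8.1 mL/min

8 mL/min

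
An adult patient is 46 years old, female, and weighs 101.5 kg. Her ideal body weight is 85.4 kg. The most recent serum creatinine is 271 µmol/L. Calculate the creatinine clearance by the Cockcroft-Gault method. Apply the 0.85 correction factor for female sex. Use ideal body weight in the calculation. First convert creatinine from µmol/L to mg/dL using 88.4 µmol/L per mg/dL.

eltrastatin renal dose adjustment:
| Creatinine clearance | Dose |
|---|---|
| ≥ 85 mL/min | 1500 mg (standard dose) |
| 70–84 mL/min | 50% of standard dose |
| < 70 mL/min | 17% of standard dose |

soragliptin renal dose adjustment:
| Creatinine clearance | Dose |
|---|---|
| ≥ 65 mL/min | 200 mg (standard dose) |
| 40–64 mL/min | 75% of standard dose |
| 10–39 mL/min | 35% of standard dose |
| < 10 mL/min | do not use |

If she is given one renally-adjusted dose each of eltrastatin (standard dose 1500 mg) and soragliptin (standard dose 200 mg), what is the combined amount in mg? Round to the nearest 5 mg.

SCr = 271 / 88.4 = 3.066 mg/dL
CrCl = (140 − 46) × 85.4 / (72 × 3.066) × 0.85 = 8027.6 / 220.75 × 0.85 ≈ 30.9 mL/min
CrCl ≈ 31 mL/min.
eltrastatin: < 70 mL/min → 17% of 1500 mg = 255 mg.
soragliptin: 10–39 mL/min → 35% of 200 mg = 70 mg.
Total = 255 + 70 = 325 mg.

325 mg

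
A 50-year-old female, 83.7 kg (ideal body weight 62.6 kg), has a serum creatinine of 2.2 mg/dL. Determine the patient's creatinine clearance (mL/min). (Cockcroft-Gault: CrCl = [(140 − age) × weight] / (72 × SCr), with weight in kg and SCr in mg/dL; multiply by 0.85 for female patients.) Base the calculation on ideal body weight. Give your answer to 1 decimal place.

CrCl = (140 − 50) × 62.6 / (72 × 2.2) × 0.85 = 5634.0 / 158.40 × 0.85 ≈ 30.2 mL/min

30.2 mL/min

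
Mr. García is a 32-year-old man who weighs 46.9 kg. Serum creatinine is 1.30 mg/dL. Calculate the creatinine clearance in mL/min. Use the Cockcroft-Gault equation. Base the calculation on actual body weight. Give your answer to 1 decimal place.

54.1 mL/min

CrCl = (140 − 32) × 46.9 / (72 × 1.3) = 5065.2 / 93.60 ≈ 54.1 mL/min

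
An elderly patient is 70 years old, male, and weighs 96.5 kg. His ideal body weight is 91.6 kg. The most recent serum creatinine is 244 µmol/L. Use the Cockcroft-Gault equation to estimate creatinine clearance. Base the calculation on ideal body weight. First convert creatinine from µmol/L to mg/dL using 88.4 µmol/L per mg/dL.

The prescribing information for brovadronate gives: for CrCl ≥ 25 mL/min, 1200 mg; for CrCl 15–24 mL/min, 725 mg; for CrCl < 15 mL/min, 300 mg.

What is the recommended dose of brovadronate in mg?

SCr = 244 / 88.4 = 2.76 mg/dL
CrCl = (140 − 70) × 91.6 / (72 × 2.76) = 6412.0 / 198.72 ≈ 32.3 mL/min
CrCl ≈ 32 mL/min → bracket ≥ 25 mL/min.
Dose for this bracket: 1200 mg.

1200 mg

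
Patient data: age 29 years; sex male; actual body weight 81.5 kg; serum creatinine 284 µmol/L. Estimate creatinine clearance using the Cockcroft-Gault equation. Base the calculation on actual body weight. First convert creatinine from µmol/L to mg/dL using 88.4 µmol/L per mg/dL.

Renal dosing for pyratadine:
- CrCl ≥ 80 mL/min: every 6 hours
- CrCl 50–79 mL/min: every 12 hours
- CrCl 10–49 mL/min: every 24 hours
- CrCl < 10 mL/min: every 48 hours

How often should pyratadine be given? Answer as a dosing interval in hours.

every 24 hours

SCr = 284 / 88.4 = 3.213 mg/dL
CrCl = (140 − 29) × 81.5 / (72 × 3.213) = 9046.5 / 231.34 ≈ 39.1 mL/min
CrCl ≈ 39 mL/min → bracket 10–49 mL/min → every 24 hours.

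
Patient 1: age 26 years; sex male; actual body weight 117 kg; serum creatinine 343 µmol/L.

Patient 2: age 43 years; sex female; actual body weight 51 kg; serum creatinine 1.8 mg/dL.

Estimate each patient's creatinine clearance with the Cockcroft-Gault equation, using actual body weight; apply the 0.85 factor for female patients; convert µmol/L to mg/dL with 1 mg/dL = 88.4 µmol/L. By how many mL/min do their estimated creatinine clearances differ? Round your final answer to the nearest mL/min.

15 mL/min

Patient 1: SCr = 343 / 88.4 = 3.88 mg/dL
Patient 1: CrCl = (140 − 26) × 117 / (72 × 3.88) = 13338.0 / 279.36 ≈ 47.7 mL/min
Patient 2: CrCl = (140 − 43) × 51 / (72 × 1.8) × 0.85 = 4947.0 / 129.60 × 0.85 ≈ 32.4 mL/min
|47.7 − 32.4| = 15.3 mL/min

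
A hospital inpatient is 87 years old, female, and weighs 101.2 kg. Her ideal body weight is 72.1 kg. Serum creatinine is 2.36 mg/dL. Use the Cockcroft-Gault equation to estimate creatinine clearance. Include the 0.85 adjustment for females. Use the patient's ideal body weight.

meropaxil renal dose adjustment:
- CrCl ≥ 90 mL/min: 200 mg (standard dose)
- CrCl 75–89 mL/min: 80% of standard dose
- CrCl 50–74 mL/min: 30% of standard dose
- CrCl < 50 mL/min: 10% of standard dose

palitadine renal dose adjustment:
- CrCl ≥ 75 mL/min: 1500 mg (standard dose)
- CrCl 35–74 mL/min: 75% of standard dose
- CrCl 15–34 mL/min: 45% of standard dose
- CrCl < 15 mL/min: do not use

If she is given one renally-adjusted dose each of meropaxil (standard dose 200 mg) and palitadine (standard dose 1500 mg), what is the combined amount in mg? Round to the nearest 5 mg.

695 mg

CrCl = (140 − 87) × 72.1 / (72 × 2.36) × 0.85 = 3821.3 / 169.92 × 0.85 ≈ 19.1 mL/min
CrCl ≈ 19 mL/min.
meropaxil: < 50 mL/min → 10% of 200 mg = 20 mg.
palitadine: 15–34 mL/min → 45% of 1500 mg = 675 mg.
Total = 20 + 675 = 695 mg.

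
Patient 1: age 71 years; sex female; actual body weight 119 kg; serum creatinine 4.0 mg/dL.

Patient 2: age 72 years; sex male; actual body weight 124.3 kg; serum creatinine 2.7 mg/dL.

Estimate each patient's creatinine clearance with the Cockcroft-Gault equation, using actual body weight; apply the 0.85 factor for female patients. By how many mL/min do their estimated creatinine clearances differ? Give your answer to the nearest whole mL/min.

Patient 1: CrCl = (140 − 71) × 119 / (72 × 4) × 0.85 = 8211.0 / 288.00 × 0.85 ≈ 24.2 mL/min
Patient 2: CrCl = (140 − 72) × 124.3 / (72 × 2.7) = 8452.4 / 194.40 ≈ 43.5 mL/min
|24.2 − 43.5| = 19.3 mL/min

19 mL/min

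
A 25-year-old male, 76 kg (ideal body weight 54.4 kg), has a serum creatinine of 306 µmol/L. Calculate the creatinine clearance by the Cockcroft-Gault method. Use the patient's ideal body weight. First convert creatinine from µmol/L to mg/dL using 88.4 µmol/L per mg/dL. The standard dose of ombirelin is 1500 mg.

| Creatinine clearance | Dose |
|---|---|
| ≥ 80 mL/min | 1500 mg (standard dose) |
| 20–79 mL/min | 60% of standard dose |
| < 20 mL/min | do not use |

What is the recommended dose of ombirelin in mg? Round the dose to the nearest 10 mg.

SCr = 306 / 88.4 = 3.462 mg/dL
CrCl = (140 − 25) × 54.4 / (72 × 3.462) = 6256.0 / 249.26 ≈ 25.1 mL/min
CrCl ≈ 25 mL/min → bracket 20–79 mL/min.
60% of 1500 mg = 900 mg

900 mg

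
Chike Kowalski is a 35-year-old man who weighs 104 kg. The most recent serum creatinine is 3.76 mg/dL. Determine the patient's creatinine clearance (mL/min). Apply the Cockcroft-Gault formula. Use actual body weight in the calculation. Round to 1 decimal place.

CrCl = (140 − 35) × 104 / (72 × 3.76) = 10920.0 / 270.72 ≈ 40.3 mL/min

40.3 mL/min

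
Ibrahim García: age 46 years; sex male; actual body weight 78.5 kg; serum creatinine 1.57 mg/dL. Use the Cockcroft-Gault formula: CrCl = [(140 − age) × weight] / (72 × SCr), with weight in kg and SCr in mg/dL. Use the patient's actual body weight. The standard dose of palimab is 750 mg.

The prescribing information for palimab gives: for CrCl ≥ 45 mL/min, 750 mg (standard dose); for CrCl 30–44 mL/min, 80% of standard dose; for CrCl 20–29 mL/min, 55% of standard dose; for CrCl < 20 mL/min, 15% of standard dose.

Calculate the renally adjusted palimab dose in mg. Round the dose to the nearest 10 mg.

750 mg

CrCl = (140 − 46) × 78.5 / (72 × 1.57) = 7379.0 / 113.04 ≈ 65.3 mL/min
CrCl ≈ 65 mL/min → bracket ≥ 45 mL/min.
100% of 750 mg = 750 mg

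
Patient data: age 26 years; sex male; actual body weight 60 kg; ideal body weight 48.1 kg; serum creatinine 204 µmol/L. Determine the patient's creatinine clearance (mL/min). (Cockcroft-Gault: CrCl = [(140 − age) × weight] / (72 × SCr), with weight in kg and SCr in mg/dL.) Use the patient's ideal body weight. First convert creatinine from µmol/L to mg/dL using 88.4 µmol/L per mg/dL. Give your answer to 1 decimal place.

SCr = 204 / 88.4 = 2.308 mg/dL
CrCl = (140 − 26) × 48.1 / (72 × 2.308) = 5483.4 / 166.18 ≈ 33.0 mL/min

33.0 mL/min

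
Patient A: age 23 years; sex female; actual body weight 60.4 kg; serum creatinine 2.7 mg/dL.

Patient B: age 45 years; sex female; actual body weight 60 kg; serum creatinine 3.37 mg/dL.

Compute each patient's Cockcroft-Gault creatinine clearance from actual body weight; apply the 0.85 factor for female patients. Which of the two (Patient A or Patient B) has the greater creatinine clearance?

Patient A: CrCl = (140 − 23) × 60.4 / (72 × 2.7) × 0.85 = 7066.8 / 194.40 × 0.85 ≈ 30.9 mL/min
Patient B: CrCl = (140 − 45) × 60 / (72 × 3.37) × 0.85 = 5700.0 / 242.64 × 0.85 ≈ 20.0 mL/min
30.9 vs 20.0 mL/min → Patient A is higher.

Patient A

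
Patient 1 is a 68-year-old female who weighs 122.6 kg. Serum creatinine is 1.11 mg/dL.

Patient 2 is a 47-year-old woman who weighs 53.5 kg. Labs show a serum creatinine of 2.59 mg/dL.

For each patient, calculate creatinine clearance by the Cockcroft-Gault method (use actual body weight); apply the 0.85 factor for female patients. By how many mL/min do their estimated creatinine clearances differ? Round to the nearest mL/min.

71 mL/min

Patient 1: CrCl = (140 − 68) × 122.6 / (72 × 1.11) × 0.85 = 8827.2 / 79.92 × 0.85 ≈ 93.9 mL/min
Patient 2: CrCl = (140 − 47) × 53.5 / (72 × 2.59) × 0.85 = 4975.5 / 186.48 × 0.85 ≈ 22.7 mL/min
|93.9 − 22.7| = 71.2 mL/min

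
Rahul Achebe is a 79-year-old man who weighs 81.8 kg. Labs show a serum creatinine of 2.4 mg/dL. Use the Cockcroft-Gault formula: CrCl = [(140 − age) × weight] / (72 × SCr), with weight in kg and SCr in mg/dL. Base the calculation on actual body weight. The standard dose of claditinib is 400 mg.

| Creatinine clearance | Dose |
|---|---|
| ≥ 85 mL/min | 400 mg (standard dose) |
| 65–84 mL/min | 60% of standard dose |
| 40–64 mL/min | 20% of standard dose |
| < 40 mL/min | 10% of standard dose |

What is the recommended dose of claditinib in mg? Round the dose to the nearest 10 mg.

CrCl = (140 − 79) × 81.8 / (72 × 2.4) = 4989.8 / 172.80 ≈ 28.9 mL/min
CrCl ≈ 29 mL/min → bracket < 40 mL/min.
10% of 400 mg = 40 mg

40 mg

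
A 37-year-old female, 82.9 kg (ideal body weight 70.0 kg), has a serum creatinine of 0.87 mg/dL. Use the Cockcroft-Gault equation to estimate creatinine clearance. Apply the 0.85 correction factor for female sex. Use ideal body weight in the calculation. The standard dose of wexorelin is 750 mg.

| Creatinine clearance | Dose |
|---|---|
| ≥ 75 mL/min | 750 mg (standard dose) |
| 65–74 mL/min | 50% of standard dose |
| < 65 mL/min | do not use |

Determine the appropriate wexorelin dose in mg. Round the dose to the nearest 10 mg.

CrCl = (140 − 37) × 70 / (72 × 0.87) × 0.85 = 7210.0 / 62.64 × 0.85 ≈ 97.8 mL/min
CrCl ≈ 98 mL/min → bracket ≥ 75 mL/min.
100% of 750 mg = 750 mg

750 mg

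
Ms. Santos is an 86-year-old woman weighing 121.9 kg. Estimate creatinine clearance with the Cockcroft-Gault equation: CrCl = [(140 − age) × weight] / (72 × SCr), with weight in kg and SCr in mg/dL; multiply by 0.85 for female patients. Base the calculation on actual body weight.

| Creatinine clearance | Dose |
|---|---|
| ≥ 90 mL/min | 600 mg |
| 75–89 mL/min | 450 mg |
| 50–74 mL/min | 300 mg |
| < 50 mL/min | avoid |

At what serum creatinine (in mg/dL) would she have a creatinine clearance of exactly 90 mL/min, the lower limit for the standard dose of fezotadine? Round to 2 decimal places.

0.86 mg/dL

Standard dose requires CrCl ≥ 90 mL/min.
Set (140 − 86) × 121.9 × 0.85 / (72 × SCr) = 90
SCr = (140 − 86) × 121.9 × 0.85 / (72 × 90) = 0.863 mg/dL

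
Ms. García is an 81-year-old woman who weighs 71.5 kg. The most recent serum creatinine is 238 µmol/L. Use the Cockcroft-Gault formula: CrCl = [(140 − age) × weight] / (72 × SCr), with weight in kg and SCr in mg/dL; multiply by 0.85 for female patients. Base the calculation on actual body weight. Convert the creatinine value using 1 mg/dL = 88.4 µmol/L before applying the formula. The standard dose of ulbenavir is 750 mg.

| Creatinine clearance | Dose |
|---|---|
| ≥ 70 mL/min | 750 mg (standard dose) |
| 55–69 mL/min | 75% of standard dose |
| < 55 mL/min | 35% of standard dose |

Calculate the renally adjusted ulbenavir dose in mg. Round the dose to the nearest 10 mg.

260 mg

SCr = 238 / 88.4 = 2.692 mg/dL
CrCl = (140 − 81) × 71.5 / (72 × 2.692) × 0.85 = 4218.5 / 193.82 × 0.85 ≈ 18.5 mL/min
CrCl ≈ 18 mL/min → bracket < 55 mL/min.
35% of 750 mg = 262.5 mg → 260 mg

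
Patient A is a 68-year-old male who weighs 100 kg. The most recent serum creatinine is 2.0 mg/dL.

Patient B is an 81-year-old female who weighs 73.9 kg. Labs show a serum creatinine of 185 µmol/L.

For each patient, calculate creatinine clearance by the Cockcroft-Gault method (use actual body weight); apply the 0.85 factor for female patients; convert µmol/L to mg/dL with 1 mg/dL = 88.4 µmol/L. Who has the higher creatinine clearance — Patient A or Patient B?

Patient A: CrCl = (140 − 68) × 100 / (72 × 2) = 7200.0 / 144.00 ≈ 50.0 mL/min
Patient B: SCr = 185 / 88.4 = 2.093 mg/dL
Patient B: CrCl = (140 − 81) × 73.9 / (72 × 2.093) × 0.85 = 4360.1 / 150.70 × 0.85 ≈ 24.6 mL/min
50.0 vs 24.6 mL/min → Patient A is higher.

Patient A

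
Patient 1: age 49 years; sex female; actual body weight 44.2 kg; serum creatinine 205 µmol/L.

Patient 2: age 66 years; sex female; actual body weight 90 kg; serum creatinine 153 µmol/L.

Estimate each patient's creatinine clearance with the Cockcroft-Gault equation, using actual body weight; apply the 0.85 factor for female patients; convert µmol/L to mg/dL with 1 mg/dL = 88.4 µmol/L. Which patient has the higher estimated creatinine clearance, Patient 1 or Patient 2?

Patient 1: SCr = 205 / 88.4 = 2.319 mg/dL
Patient 1: CrCl = (140 − 49) × 44.2 / (72 × 2.319) × 0.85 = 4022.2 / 166.97 × 0.85 ≈ 20.5 mL/min
Patient 2: SCr = 153 / 88.4 = 1.731 mg/dL
Patient 2: CrCl = (140 − 66) × 90 / (72 × 1.731) × 0.85 = 6660.0 / 124.63 × 0.85 ≈ 45.4 mL/min
20.5 vs 45.4 mL/min → Patient 2 is higher.

Patient 2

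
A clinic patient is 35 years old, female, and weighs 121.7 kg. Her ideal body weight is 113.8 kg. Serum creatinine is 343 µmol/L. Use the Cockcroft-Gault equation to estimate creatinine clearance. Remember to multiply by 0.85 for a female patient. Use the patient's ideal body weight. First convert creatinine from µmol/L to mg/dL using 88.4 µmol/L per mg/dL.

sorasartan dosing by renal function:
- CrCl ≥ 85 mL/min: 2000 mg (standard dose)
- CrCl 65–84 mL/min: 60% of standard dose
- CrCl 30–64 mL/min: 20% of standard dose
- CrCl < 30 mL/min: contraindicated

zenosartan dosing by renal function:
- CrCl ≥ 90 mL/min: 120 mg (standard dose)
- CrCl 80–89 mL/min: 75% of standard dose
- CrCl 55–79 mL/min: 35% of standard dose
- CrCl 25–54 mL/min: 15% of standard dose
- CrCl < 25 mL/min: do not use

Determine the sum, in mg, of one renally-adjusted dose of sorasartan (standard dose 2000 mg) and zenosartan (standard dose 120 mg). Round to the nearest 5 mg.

420 mg

SCr = 343 / 88.4 = 3.88 mg/dL
CrCl = (140 − 35) × 113.8 / (72 × 3.88) × 0.85 = 11949.0 / 279.36 × 0.85 ≈ 36.4 mL/min
CrCl ≈ 36 mL/min.
sorasartan: 30–64 mL/min → 20% of 2000 mg = 400 mg.
zenosartan: 25–54 mL/min → 15% of 120 mg = 18 mg.
Total = 400 + 18 = 418 mg.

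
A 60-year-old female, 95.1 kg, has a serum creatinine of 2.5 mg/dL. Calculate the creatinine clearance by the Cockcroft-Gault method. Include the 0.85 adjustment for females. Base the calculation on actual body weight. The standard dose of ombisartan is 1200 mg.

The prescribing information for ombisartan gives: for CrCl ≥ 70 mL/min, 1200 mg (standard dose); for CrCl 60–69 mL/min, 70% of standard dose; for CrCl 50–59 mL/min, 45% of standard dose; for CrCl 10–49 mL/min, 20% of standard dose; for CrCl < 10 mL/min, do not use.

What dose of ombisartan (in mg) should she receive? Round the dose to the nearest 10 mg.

CrCl = (140 − 60) × 95.1 / (72 × 2.5) × 0.85 = 7608.0 / 180.00 × 0.85 ≈ 35.9 mL/min
CrCl ≈ 36 mL/min → bracket 10–49 mL/min.
20% of 1200 mg = 240 mg

240 mg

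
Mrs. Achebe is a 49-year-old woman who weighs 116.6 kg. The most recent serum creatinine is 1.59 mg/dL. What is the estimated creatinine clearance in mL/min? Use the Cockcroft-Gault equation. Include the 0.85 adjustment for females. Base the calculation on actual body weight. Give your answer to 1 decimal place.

78.8 mL/min

CrCl = (140 − 49) × 116.6 / (72 × 1.59) × 0.85 = 10610.6 / 114.48 × 0.85 ≈ 78.8 mL/min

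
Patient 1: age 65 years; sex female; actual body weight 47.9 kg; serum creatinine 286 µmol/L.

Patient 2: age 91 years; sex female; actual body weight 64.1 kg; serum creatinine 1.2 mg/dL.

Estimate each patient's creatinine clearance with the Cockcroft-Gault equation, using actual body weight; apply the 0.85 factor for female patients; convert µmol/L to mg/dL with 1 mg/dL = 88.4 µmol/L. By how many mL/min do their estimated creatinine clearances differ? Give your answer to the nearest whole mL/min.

Patient 1: SCr = 286 / 88.4 = 3.235 mg/dL
Patient 1: CrCl = (140 − 65) × 47.9 / (72 × 3.235) × 0.85 = 3592.5 / 232.92 × 0.85 ≈ 13.1 mL/min
Patient 2: CrCl = (140 − 91) × 64.1 / (72 × 1.2) × 0.85 = 3140.9 / 86.40 × 0.85 ≈ 30.9 mL/min
|13.1 − 30.9| = 17.8 mL/min

18 mL/min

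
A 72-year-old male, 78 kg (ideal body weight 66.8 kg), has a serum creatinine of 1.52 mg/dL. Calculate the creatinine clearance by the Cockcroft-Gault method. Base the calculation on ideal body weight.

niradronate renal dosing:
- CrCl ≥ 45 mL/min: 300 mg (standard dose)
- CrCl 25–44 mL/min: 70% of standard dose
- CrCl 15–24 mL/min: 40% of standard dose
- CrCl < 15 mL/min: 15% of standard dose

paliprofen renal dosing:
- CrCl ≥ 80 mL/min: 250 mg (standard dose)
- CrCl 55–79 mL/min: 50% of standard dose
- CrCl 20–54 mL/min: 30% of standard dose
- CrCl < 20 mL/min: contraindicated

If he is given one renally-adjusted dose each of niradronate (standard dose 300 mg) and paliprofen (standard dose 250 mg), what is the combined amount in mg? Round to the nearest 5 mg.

CrCl = (140 − 72) × 66.8 / (72 × 1.52) = 4542.4 / 109.44 ≈ 41.5 mL/min
CrCl ≈ 42 mL/min.
niradronate: 25–44 mL/min → 70% of 300 mg = 210 mg.
paliprofen: 20–54 mL/min → 30% of 250 mg = 75 mg.
Total = 210 + 75 = 285 mg.

285 mg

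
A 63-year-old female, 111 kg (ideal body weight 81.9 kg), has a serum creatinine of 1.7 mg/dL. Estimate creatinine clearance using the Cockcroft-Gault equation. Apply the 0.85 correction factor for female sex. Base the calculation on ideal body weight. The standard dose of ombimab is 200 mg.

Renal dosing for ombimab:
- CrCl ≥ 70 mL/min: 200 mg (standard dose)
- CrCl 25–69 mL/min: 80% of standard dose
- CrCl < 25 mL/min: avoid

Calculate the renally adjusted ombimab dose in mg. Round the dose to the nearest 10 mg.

160 mg

CrCl = (140 − 63) × 81.9 / (72 × 1.7) × 0.85 = 6306.3 / 122.40 × 0.85 ≈ 43.8 mL/min
CrCl ≈ 44 mL/min → bracket 25–69 mL/min.
80% of 200 mg = 160 mg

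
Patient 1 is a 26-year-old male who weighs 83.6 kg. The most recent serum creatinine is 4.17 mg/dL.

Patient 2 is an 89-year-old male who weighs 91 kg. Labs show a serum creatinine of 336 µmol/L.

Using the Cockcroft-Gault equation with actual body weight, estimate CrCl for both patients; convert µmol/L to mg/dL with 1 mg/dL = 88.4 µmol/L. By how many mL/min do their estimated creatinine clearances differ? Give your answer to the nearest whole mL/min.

Patient 1: CrCl = (140 − 26) × 83.6 / (72 × 4.17) = 9530.4 / 300.24 ≈ 31.7 mL/min
Patient 2: SCr = 336 / 88.4 = 3.801 mg/dL
Patient 2: CrCl = (140 − 89) × 91 / (72 × 3.801) = 4641.0 / 273.67 ≈ 17.0 mL/min
|31.7 − 17.0| = 14.7 mL/min

15 mL/min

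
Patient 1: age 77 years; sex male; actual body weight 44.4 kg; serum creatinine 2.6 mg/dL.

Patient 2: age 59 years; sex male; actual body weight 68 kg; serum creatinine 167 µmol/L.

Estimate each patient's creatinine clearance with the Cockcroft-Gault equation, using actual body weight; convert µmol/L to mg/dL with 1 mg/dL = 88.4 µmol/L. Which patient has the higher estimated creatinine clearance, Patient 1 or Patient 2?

Patient 1: CrCl = (140 − 77) × 44.4 / (72 × 2.6) = 2797.2 / 187.20 ≈ 14.9 mL/min
Patient 2: SCr = 167 / 88.4 = 1.889 mg/dL
Patient 2: CrCl = (140 − 59) × 68 / (72 × 1.889) = 5508.0 / 136.01 ≈ 40.5 mL/min
14.9 vs 40.5 mL/min → Patient 2 is higher.

Patient 2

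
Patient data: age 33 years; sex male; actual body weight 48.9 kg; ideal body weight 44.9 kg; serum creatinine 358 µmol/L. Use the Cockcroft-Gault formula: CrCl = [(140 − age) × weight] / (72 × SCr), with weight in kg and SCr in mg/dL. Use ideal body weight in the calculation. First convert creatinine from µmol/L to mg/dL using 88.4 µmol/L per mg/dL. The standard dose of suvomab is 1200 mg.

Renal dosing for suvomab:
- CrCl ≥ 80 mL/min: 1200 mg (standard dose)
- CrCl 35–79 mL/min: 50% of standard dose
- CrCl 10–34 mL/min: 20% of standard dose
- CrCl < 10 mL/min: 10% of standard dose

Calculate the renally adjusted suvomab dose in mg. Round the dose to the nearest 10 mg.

SCr = 358 / 88.4 = 4.05 mg/dL
CrCl = (140 − 33) × 44.9 / (72 × 4.05) = 4804.3 / 291.60 ≈ 16.5 mL/min
CrCl ≈ 16 mL/min → bracket 10–34 mL/min.
20% of 1200 mg = 240 mg

240 mg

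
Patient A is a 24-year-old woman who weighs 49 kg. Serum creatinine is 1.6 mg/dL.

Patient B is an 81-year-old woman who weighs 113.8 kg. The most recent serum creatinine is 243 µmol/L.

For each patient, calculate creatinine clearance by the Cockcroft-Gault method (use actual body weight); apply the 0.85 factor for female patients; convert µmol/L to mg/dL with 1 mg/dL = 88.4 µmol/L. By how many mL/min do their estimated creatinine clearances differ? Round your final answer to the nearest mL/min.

13 mL/min

Patient A: CrCl = (140 − 24) × 49 / (72 × 1.6) × 0.85 = 5684.0 / 115.20 × 0.85 ≈ 41.9 mL/min
Patient B: SCr = 243 / 88.4 = 2.749 mg/dL
Patient B: CrCl = (140 − 81) × 113.8 / (72 × 2.749) × 0.85 = 6714.2 / 197.93 × 0.85 ≈ 28.8 mL/min
|41.9 − 28.8| = 13.1 mL/min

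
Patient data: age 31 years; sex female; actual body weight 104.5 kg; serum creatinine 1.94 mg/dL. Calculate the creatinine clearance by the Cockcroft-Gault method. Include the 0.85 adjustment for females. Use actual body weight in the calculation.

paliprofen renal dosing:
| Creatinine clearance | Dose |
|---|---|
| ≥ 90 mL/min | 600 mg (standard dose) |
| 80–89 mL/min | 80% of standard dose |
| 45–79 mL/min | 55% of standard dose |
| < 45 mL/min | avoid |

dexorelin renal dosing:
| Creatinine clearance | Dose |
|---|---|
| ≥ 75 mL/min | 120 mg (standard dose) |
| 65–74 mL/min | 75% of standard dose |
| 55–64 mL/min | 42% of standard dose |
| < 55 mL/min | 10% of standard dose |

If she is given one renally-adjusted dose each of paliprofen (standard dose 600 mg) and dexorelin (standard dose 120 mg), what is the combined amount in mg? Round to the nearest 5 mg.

420 mg

CrCl = (140 − 31) × 104.5 / (72 × 1.94) × 0.85 = 11390.5 / 139.68 × 0.85 ≈ 69.3 mL/min
CrCl ≈ 69 mL/min.
paliprofen: 45–79 mL/min → 55% of 600 mg = 330 mg.
dexorelin: 65–74 mL/min → 75% of 120 mg = 90 mg.
Total = 330 + 90 = 420 mg.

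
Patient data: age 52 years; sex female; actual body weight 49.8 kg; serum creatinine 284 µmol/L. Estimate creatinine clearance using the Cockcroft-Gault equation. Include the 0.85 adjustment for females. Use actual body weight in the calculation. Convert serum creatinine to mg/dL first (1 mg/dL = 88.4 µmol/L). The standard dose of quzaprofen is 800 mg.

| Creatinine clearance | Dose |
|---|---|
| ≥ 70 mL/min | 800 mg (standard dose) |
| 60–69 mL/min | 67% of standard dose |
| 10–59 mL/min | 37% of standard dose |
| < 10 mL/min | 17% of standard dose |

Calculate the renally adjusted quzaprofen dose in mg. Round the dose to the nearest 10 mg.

300 mg

SCr = 284 / 88.4 = 3.213 mg/dL
CrCl = (140 − 52) × 49.8 / (72 × 3.213) × 0.85 = 4382.4 / 231.34 × 0.85 ≈ 16.1 mL/min
CrCl ≈ 16 mL/min → bracket 10–59 mL/min.
37% of 800 mg = 296 mg → 300 mg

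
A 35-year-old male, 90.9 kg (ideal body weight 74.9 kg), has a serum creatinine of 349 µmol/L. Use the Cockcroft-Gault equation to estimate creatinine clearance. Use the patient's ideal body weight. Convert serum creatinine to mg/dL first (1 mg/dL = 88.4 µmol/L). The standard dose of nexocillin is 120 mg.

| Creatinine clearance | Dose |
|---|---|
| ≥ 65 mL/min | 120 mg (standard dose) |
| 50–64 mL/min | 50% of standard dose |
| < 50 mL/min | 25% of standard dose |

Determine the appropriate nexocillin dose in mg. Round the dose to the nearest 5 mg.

30 mg

SCr = 349 / 88.4 = 3.948 mg/dL
CrCl = (140 − 35) × 74.9 / (72 × 3.948) = 7864.5 / 284.26 ≈ 27.7 mL/min
CrCl ≈ 28 mL/min → bracket < 50 mL/min.
25% of 120 mg = 30 mg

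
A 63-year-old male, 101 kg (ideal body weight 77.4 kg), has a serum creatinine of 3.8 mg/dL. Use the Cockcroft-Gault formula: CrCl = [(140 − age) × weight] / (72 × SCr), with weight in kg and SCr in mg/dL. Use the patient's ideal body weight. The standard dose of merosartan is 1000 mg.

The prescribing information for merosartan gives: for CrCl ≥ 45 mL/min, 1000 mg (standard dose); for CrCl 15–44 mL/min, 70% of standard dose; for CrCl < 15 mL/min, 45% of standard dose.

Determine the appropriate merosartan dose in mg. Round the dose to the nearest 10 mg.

CrCl = (140 − 63) × 77.4 / (72 × 3.8) = 5959.8 / 273.60 ≈ 21.8 mL/min
CrCl ≈ 22 mL/min → bracket 15–44 mL/min.
70% of 1000 mg = 700 mg

700 mg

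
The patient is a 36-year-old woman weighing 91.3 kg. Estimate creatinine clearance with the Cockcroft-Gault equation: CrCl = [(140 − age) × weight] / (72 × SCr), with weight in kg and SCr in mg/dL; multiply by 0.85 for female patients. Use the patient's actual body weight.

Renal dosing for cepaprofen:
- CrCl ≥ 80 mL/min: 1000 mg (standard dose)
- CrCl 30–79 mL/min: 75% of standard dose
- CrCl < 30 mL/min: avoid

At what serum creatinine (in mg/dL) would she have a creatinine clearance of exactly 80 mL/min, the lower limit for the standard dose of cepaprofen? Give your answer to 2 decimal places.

Standard dose requires CrCl ≥ 80 mL/min.
Set (140 − 36) × 91.3 × 0.85 / (72 × SCr) = 80
SCr = (140 − 36) × 91.3 × 0.85 / (72 × 80) = 1.401 mg/dL

1.40 mg/dL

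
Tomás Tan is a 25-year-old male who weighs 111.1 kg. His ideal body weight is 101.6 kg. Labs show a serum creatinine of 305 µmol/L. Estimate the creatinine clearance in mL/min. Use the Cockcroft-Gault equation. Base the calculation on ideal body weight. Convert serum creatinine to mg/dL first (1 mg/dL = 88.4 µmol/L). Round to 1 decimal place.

47.0 mL/min

SCr = 305 / 88.4 = 3.45 mg/dL
CrCl = (140 − 25) × 101.6 / (72 × 3.45) = 11684.0 / 248.40 ≈ 47.0 mL/min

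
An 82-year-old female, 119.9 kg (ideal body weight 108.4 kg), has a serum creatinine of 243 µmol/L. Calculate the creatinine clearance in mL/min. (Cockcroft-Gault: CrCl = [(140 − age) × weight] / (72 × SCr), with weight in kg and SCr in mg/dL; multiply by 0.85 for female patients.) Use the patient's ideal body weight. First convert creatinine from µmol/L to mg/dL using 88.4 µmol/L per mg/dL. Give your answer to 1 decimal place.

27.0 mL/min

SCr = 243 / 88.4 = 2.749 mg/dL
CrCl = (140 − 82) × 108.4 / (72 × 2.749) × 0.85 = 6287.2 / 197.93 × 0.85 ≈ 27.0 mL/min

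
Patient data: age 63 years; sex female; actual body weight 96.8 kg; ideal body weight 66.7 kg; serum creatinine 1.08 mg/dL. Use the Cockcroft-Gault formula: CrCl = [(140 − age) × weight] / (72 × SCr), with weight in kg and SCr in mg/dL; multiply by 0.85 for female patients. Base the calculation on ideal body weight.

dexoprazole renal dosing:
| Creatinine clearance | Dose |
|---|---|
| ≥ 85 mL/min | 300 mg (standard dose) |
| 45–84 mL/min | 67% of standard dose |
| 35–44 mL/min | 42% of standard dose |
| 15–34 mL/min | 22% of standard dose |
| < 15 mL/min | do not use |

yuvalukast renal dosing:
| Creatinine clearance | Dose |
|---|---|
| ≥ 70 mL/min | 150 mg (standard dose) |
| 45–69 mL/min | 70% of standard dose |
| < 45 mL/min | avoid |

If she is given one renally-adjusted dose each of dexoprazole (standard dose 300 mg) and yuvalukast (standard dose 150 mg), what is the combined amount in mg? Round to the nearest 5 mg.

305 mg

CrCl = (140 − 63) × 66.7 / (72 × 1.08) × 0.85 = 5135.9 / 77.76 × 0.85 ≈ 56.1 mL/min
CrCl ≈ 56 mL/min.
dexoprazole: 45–84 mL/min → 67% of 300 mg = 201 mg.
yuvalukast: 45–69 mL/min → 70% of 150 mg = 105 mg.
Total = 201 + 105 = 306 mg.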